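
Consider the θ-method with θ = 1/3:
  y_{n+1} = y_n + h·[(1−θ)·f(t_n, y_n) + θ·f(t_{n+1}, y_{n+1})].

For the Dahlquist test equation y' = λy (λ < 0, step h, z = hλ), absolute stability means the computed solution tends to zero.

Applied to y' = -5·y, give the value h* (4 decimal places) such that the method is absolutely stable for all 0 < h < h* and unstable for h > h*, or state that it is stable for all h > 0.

(-6.0000,0); λ=-5 ⇒ h* = (6)/5 = 1.2000.

Test eqn y'=λy, z=hλ:
  y_{n+1} = y_n + z·[2/3·y_n + 1/3·y_{n+1}] ⇒ (1 − 1/3z)y_{n+1} = (1 + 2/3z)y_n
  Hence R(z) = (1 + 2/3z)/(1 − 1/3z).

Find x<0 with |R(x)|<1.
x=-1.78: |R|=0.1172
R=−1: 1+2/3x = −1+1/3x ⇒ -1/3x=2 ⇒ x=2/(-1/3)=-6.0000
Confirm numerically:
  x=-5.856: |R|=0.98374 <1
  x=-5.725: |R|=0.96848 <1
  x=-4.459: |R|=0.79340 <1
  x=-6.453: |R|=1.04792 >1
  x=-6.161: |R|=1.01757 >1
Stable set (-6.0000, 0).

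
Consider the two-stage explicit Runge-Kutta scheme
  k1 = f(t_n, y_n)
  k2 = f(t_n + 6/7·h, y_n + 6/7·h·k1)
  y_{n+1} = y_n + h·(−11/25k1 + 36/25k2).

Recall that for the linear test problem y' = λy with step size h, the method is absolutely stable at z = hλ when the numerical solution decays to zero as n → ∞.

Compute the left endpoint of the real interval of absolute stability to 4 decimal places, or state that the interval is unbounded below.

With y'=λy (z=hλ):
  k1=λy_n ⇒ h·k1=z·y_n;  k2=λ(1+6/7z)y_n ⇒ h·k2=z(1+6/7z)y_n
  y_{n+1}/y_n = 1 − 11/25z + 36/25z(1+6/7z) = 1 + z + 216/175z²
  Hence R(z) = 1 + z + 216/175z².

Solve |R(x)|<1 on ℝ⁻.
x=-0.81: |R|=0.9998
R=1: x+216/175x²=0 ⇒ x=−175/216=-0.8102; min R=1−1/(4·216/175)=0.7975>−1
Confirm numerically:
  x=-0.703: |R|=0.90700 <1
  x=-0.694: |R|=0.90048 <1
  x=-0.672: |R|=0.88538 <1
  x=-0.538: |R|=0.81926 <1
  x=-1.402: |R|=2.02412 >1
  x=-0.926: |R|=1.13237 >1
Stable set (-0.8102, 0).

left endpoint -0.8102.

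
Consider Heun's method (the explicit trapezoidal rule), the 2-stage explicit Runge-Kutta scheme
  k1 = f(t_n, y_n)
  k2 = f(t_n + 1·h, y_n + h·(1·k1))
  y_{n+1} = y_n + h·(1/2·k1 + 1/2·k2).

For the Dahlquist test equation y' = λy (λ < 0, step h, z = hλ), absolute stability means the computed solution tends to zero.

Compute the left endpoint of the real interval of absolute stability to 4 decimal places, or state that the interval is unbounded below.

z* = -2.0000.

With y'=λy (z=hλ):
  order 2, 2-stage ⇒ R(z)=1+z+z^2/2
  (e.g. R(-1.55)=0.65125, |R|=0.65125)

Find x<0 with |R(x)|<1.
x=-1.55: |R|=0.6513
|R(-2.3)|=1.3450 |R(-1.55)|=0.6513 |R(-0.63)|=0.5684
Bisect:
  x_lo=-2.6906 |R|=1.9290  x_hi=-0.2312 |R|=0.7956
  mid=-1.46087 |R|=0.60620 →hi
  mid=-2.07572 |R|=1.07859 →lo
  mid=-1.76830 |R|=0.79514 →hi
  mid=-1.92201 |R|=0.92505 →hi
  mid=-1.99887 |R|=0.99887 →hi
  mid=-2.03729 |R|=1.03799 →lo
  mid=-2.01808 |R|=1.01824 →lo
  mid=-2.00847 |R|=1.00851 →lo
  mid=-2.00367 |R|=1.00368 →lo
  mid=-2.00127 |R|=1.00127 →lo
  ...
  [-2.00007,-1.99992] ⇒ x*=-2.0000
Interval (-2.0000, 0).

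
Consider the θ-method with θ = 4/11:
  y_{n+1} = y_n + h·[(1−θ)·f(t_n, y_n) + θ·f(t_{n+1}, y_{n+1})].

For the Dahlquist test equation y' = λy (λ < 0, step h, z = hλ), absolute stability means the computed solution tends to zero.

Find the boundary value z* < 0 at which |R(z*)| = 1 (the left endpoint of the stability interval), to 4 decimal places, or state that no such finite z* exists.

left endpoint -7.3333.

On y'=λy, z=hλ:
  y_{n+1} = y_n + z·[7/11·y_n + 4/11·y_{n+1}] ⇒ (1 − 4/11z)y_{n+1} = (1 + 7/11z)y_n
  Hence R(z) = (1 + 7/11z)/(1 − 4/11z).

Boundary: |R(x)|=1, x<0.
x=-1.27: |R|=0.1312
R=−1: 1+7/11x = −1+4/11x ⇒ -3/11x=2 ⇒ x=2/(-3/11)=-7.3333
Confirm numerically:
  x=-6.069: |R|=0.89248 <1
  x=-5.921: |R|=0.87784 <1
  x=-5.618: |R|=0.84626 <1
  x=-7.918: |R|=1.04110 >1
  x=-7.812: |R|=1.03399 >1
  x=-7.655: |R|=1.02319 >1
Interval (-7.3333, 0).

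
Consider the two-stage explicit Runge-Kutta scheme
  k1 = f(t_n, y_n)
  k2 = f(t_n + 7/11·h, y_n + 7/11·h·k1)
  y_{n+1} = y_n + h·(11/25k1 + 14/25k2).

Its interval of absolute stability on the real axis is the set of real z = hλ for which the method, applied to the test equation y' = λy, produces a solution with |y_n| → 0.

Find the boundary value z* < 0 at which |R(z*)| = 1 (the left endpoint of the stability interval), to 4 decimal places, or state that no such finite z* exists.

left endpoint -2.8061.

Test eqn y'=λy, z=hλ:
  k1=λy_n ⇒ h·k1=z·y_n;  k2=λ(1+7/11z)y_n ⇒ h·k2=z(1+7/11z)y_n
  y_{n+1}/y_n = 1 + 11/25z + 14/25z(1+7/11z) = 1 + z + 98/275z²
  ⇒ R(z) = 1 + z + 98/275z².

Boundary: |R(x)|=1, x<0.
x=-1.34: |R|=0.2999
R=1: x+98/275x²=0 ⇒ x=−275/98=-2.8061; min R=1−1/(4·98/275)=0.2985>−1
Confirm numerically:
  x=-2.628: |R|=0.83318 <1
  x=-1.376: |R|=0.29873 <1
  x=-1.336: |R|=0.30007 <1
  x=-3.347: |R|=1.64513 >1
  x=-2.914: |R|=1.11202 >1
Stable set (-2.8061, 0).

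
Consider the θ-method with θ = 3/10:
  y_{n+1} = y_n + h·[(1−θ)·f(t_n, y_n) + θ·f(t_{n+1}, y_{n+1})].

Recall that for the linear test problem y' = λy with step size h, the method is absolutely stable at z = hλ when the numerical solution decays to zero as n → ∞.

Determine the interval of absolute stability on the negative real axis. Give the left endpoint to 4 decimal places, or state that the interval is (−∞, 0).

(-5.0000, 0).

With y'=λy (z=hλ):
  y_{n+1} = y_n + z·[7/10·y_n + 3/10·y_{n+1}] ⇒ (1 − 3/10z)y_{n+1} = (1 + 7/10z)y_n
  Hence R(z) = (1 + 7/10z)/(1 − 3/10z).

Need |R(x)|<1, x<0.
x=-0.9: |R|=0.2913
R=−1: 1+7/10x = −1+3/10x ⇒ -2/5x=2 ⇒ x=2/(-2/5)=-5.0000
Confirm numerically:
  x=-4.251: |R|=0.86833 <1
  x=-2.868: |R|=0.54160 <1
  x=-2.576: |R|=0.45307 <1
  x=-5.428: |R|=1.06513 >1
  x=-5.412: |R|=1.06281 >1
  x=-5.313: |R|=1.04827 >1
Interval (-5.0000, 0).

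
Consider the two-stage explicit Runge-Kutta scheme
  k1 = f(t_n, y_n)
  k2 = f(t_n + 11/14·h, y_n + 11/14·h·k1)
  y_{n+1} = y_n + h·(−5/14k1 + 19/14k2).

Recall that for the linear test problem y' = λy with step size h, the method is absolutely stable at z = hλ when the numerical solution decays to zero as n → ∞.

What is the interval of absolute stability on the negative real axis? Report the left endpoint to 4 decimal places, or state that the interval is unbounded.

z∈(-0.9378,0).

Set f=λy, z=hλ:
  k1=λy_n ⇒ h·k1=z·y_n;  k2=λ(1+11/14z)y_n ⇒ h·k2=z(1+11/14z)y_n
  y_{n+1}/y_n = 1 − 5/14z + 19/14z(1+11/14z) = 1 + z + 209/196z²
  ⇒ R(z) = 1 + z + 209/196z².

Find x<0 with |R(x)|<1.
x=-1.02: |R|=1.0894
R=1: x+209/196x²=0 ⇒ x=−196/209=-0.9378; min R=1−1/(4·209/196)=0.7656>−1
Confirm numerically:
  x=-0.910: |R|=0.97303 <1
  x=-0.861: |R|=0.92949 <1
  x=-0.860: |R|=0.92866 <1
  x=-0.757: |R|=0.85406 <1
  x=-1.492: |R|=1.88171 >1
  x=-1.399: |R|=1.68802 >1
Interval (-0.9378, 0).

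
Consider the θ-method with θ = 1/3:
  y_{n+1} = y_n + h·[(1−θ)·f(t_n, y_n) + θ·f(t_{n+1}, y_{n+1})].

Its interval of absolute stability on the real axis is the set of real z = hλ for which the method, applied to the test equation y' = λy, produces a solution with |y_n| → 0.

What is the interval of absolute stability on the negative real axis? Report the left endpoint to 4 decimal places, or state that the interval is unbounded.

Set f=λy, z=hλ:
  y_{n+1} = y_n + z·[2/3·y_n + 1/3·y_{n+1}] ⇒ (1 − 1/3z)y_{n+1} = (1 + 2/3z)y_n
  so R(z) = (1 + 2/3z)/(1 − 1/3z).

Solve |R(x)|<1 on ℝ⁻.
x=-1.26: |R|=0.1127
R=−1: 1+2/3x = −1+1/3x ⇒ -1/3x=2 ⇒ x=2/(-1/3)=-6.0000
Confirm numerically:
  x=-3.270: |R|=0.56459 <1
  x=-2.896: |R|=0.47354 <1
  x=-2.734: |R|=0.43042 <1
  x=-6.388: |R|=1.04133 >1
  x=-6.040: |R|=1.00442 >1
So |R|<1 on (-6.0000, 0).

z∈(-6.0000,0).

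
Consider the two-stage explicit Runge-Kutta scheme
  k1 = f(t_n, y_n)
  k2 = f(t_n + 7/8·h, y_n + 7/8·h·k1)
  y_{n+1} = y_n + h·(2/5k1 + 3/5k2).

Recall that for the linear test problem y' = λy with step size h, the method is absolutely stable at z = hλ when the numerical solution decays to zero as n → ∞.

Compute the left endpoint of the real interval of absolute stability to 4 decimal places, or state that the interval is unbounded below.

Set f=λy, z=hλ:
  k1=λy_n ⇒ h·k1=z·y_n;  k2=λ(1+7/8z)y_n ⇒ h·k2=z(1+7/8z)y_n
  y_{n+1}/y_n = 1 + 2/5z + 3/5z(1+7/8z) = 1 + z + 21/40z²
  so R(z) = 1 + z + 21/40z².

Solve |R(x)|<1 on ℝ⁻.
x=-1.31: |R|=0.5910
R=1: x+21/40x²=0 ⇒ x=−40/21=-1.9048; min R=1−1/(4·21/40)=0.5238>−1
Confirm numerically:
  x=-1.518: |R|=0.69177 <1
  x=-1.311: |R|=0.59133 <1
  x=-0.924: |R|=0.52423 <1
  x=-0.904: |R|=0.52504 <1
  x=-2.492: |R|=1.76828 >1
  x=-2.469: |R|=1.73138 >1
  x=-2.397: |R|=1.61944 >1
Stable set (-1.9048, 0).

z* = -1.9048.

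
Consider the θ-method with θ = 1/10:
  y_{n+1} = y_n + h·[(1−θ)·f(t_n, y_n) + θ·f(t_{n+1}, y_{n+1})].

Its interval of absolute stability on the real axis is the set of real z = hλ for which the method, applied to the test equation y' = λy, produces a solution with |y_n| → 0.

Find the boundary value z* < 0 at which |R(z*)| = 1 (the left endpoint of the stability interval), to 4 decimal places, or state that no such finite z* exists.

left endpoint -2.5000.

Test eqn y'=λy, z=hλ:
  y_{n+1} = y_n + z·[9/10·y_n + 1/10·y_{n+1}] ⇒ (1 − 1/10z)y_{n+1} = (1 + 9/10z)y_n
  Hence R(z) = (1 + 9/10z)/(1 − 1/10z).

Solve |R(x)|<1 on ℝ⁻.
x=-1.71: |R|=0.4603
R=−1: 1+9/10x = −1+1/10x ⇒ -4/5x=2 ⇒ x=2/(-4/5)=-2.5000
Confirm numerically:
  x=-2.213: |R|=0.81200 <1
  x=-1.812: |R|=0.53403 <1
  x=-1.428: |R|=0.24956 <1
  x=-1.092: |R|=0.01551 <1
  x=-2.829: |R|=1.20516 >1
  x=-2.558: |R|=1.03695 >1
Interval (-2.5000, 0).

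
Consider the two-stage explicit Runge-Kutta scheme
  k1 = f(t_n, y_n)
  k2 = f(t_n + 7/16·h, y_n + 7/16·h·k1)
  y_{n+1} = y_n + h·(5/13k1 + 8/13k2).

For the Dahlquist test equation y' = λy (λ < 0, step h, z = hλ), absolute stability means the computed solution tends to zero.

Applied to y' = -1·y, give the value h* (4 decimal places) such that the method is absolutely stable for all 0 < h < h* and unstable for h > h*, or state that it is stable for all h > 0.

Set f=λy, z=hλ:
  k1=λy_n ⇒ h·k1=z·y_n;  k2=λ(1+7/16z)y_n ⇒ h·k2=z(1+7/16z)y_n
  y_{n+1}/y_n = 1 + 5/13z + 8/13z(1+7/16z) = 1 + z + 7/26z²
  ⇒ R(z) = 1 + z + 7/26z².

Solve |R(x)|<1 on ℝ⁻.
x=-1.26: |R|=0.1674
R=1: x+7/26x²=0 ⇒ x=−26/7=-3.7143; min R=1−1/(4·7/26)=0.0714>−1
Confirm numerically:
  x=-2.946: |R|=0.39063 <1
  x=-2.677: |R|=0.25240 <1
  x=-2.648: |R|=0.23982 <1
  x=-1.551: |R|=0.09666 <1
  x=-4.265: |R|=1.63237 >1
  x=-4.090: |R|=1.41372 >1
Stable set (-3.7143, 0).

(-3.7143,0); λ=-1 ⇒ h* = (26/7)/1 = 3.7143.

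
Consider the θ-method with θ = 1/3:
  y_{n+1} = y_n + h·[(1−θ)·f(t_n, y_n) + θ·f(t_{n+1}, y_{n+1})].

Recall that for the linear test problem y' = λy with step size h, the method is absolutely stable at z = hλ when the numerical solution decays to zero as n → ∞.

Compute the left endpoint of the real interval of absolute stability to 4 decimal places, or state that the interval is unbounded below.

With y'=λy (z=hλ):
  y_{n+1} = y_n + z·[2/3·y_n + 1/3·y_{n+1}] ⇒ (1 − 1/3z)y_{n+1} = (1 + 2/3z)y_n
  so R(z) = (1 + 2/3z)/(1 − 1/3z).

Need |R(x)|<1, x<0.
x=-1.05: |R|=0.2222
R=−1: 1+2/3x = −1+1/3x ⇒ -1/3x=2 ⇒ x=2/(-1/3)=-6.0000
Confirm numerically:
  x=-5.787: |R|=0.97576 <1
  x=-4.974: |R|=0.87133 <1
  x=-3.109: |R|=0.52676 <1
  x=-6.558: |R|=1.05838 >1
  x=-6.419: |R|=1.04448 >1
  x=-6.178: |R|=1.01939 >1
So |R|<1 on (-6.0000, 0).

z* = -6.0000.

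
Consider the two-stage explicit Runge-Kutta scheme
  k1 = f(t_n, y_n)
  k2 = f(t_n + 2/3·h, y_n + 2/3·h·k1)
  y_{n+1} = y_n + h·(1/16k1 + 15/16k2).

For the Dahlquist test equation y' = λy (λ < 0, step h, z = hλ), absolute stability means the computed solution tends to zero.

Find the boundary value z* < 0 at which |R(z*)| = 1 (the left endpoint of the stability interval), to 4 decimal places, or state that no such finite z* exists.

z* = -1.6000.

Test eqn y'=λy, z=hλ:
  k1=λy_n ⇒ h·k1=z·y_n;  k2=λ(1+2/3z)y_n ⇒ h·k2=z(1+2/3z)y_n
  y_{n+1}/y_n = 1 + 1/16z + 15/16z(1+2/3z) = 1 + z + 5/8z²
  Hence R(z) = 1 + z + 5/8z².

Find x<0 with |R(x)|<1.
x=-0.44: |R|=0.6810
R=1: x+5/8x²=0 ⇒ x=−8/5=-1.6000; min R=1−1/(4·5/8)=0.6000>−1
Confirm numerically:
  x=-1.456: |R|=0.86896 <1
  x=-1.440: |R|=0.85600 <1
  x=-1.232: |R|=0.71664 <1
  x=-0.864: |R|=0.60256 <1
  x=-2.043: |R|=1.56566 >1
  x=-1.955: |R|=1.43377 >1
So |R|<1 on (-1.6000, 0).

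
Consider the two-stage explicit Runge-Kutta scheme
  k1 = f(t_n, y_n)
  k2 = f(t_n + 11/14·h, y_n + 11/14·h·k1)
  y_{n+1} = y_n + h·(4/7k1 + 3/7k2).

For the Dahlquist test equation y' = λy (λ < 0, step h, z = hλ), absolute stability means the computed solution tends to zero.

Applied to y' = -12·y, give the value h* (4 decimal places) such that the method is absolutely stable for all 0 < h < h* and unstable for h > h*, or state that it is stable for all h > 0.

On y'=λy, z=hλ:
  k1=λy_n ⇒ h·k1=z·y_n;  k2=λ(1+11/14z)y_n ⇒ h·k2=z(1+11/14z)y_n
  y_{n+1}/y_n = 1 + 4/7z + 3/7z(1+11/14z) = 1 + z + 33/98z²
  Hence R(z) = 1 + z + 33/98z².

Solve |R(x)|<1 on ℝ⁻.
x=-0.49: |R|=0.5909
R=1: x+33/98x²=0 ⇒ x=−98/33=-2.9697; min R=1−1/(4·33/98)=0.2576>−1
Confirm numerically:
  x=-1.573: |R|=0.26019 <1
  x=-1.504: |R|=0.25770 <1
  x=-1.478: |R|=0.25759 <1
  x=-3.388: |R|=1.47722 >1
  x=-3.204: |R|=1.25279 >1
Stable set (-2.9697, 0).

(-2.9697,0); λ=-12 ⇒ h* = (98/33)/12 = 0.2475.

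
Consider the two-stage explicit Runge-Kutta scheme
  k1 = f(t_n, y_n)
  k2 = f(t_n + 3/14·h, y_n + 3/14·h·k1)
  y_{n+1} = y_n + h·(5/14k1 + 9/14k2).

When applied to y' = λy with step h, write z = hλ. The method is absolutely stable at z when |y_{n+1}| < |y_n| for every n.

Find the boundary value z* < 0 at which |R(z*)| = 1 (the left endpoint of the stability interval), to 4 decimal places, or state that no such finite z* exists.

Test eqn y'=λy, z=hλ:
  k1=λy_n ⇒ h·k1=z·y_n;  k2=λ(1+3/14z)y_n ⇒ h·k2=z(1+3/14z)y_n
  y_{n+1}/y_n = 1 + 5/14z + 9/14z(1+3/14z) = 1 + z + 27/196z²
  R(z) = 1 + z + 27/196z².

Need |R(x)|<1, x<0.
x=-1.48: |R|=0.1783
R=1: x+27/196x²=0 ⇒ x=−196/27=-7.2593; min R=1−1/(4·27/196)=-0.8148>−1
Confirm numerically:
  x=-6.849: |R|=0.61293 <1
  x=-6.616: |R|=0.41374 <1
  x=-4.006: |R|=0.79530 <1
  x=-3.815: |R|=0.81008 <1
  x=-7.800: |R|=1.58102 >1
  x=-7.585: |R|=1.34036 >1
  x=-7.546: |R|=1.29807 >1
Interval (-7.2593, 0).

z* = -7.2593.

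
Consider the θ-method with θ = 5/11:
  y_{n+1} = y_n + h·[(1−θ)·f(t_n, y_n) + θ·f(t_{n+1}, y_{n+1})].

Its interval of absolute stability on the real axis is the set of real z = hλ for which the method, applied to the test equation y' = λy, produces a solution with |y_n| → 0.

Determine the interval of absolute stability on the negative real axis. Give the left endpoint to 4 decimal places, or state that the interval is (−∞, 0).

Set f=λy, z=hλ:
  y_{n+1} = y_n + z·[6/11·y_n + 5/11·y_{n+1}] ⇒ (1 − 5/11z)y_{n+1} = (1 + 6/11z)y_n
  Hence R(z) = (1 + 6/11z)/(1 − 5/11z).

Solve |R(x)|<1 on ℝ⁻.
x=-1.5: |R|=0.1081
R=−1: 1+6/11x = −1+5/11x ⇒ -1/11x=2 ⇒ x=2/(-1/11)=-22.0000
Confirm numerically:
  x=-13.203: |R|=0.88578 <1
  x=-9.451: |R|=0.78459 <1
  x=-9.372: |R|=0.78175 <1
  x=-9.285: |R|=0.77858 <1
  x=-22.528: |R|=1.00427 >1
  x=-22.027: |R|=1.00022 >1
Interval (-22.0000, 0).

(-22.0000, 0).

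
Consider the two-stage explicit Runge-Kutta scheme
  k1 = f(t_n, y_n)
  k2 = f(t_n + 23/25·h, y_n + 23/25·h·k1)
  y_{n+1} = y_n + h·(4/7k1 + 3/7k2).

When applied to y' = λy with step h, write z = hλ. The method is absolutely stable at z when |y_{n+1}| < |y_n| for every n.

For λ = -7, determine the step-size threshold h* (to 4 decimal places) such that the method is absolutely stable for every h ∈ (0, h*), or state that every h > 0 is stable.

Test eqn y'=λy, z=hλ:
  k1=λy_n ⇒ h·k1=z·y_n;  k2=λ(1+23/25z)y_n ⇒ h·k2=z(1+23/25z)y_n
  y_{n+1}/y_n = 1 + 4/7z + 3/7z(1+23/25z) = 1 + z + 69/175z²
  Hence R(z) = 1 + z + 69/175z².

Need |R(x)|<1, x<0.
x=-1.02: |R|=0.3902
R=1: x+69/175x²=0 ⇒ x=−175/69=-2.5362; min R=1−1/(4·69/175)=0.3659>−1
Confirm numerically:
  x=-2.359: |R|=0.83515 <1
  x=-1.791: |R|=0.47374 <1
  x=-1.088: |R|=0.37873 <1
  x=-2.877: |R|=1.38655 >1
  x=-2.650: |R|=1.11887 >1
Stable set (-2.5362, 0).

(-2.5362,0); λ=-7 ⇒ h* = (175/69)/7 = 0.3623.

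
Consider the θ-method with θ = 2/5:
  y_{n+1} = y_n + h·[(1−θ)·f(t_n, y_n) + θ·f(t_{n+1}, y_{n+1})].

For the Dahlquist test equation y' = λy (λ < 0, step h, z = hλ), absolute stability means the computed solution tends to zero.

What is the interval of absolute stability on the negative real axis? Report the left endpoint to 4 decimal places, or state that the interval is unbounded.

(-10.0000, 0).

With y'=λy (z=hλ):
  y_{n+1} = y_n + z·[3/5·y_n + 2/5·y_{n+1}] ⇒ (1 − 2/5z)y_{n+1} = (1 + 3/5z)y_n
  Hence R(z) = (1 + 3/5z)/(1 − 2/5z).

Need |R(x)|<1, x<0.
x=-1.35: |R|=0.1234
R=−1: 1+3/5x = −1+2/5x ⇒ -1/5x=2 ⇒ x=2/(-1/5)=-10.0000
Confirm numerically:
  x=-7.090: |R|=0.84828 <1
  x=-5.852: |R|=0.75168 <1
  x=-5.296: |R|=0.69831 <1
  x=-10.545: |R|=1.02089 >1
  x=-10.457: |R|=1.01764 >1
  x=-10.309: |R|=1.01206 >1
Interval (-10.0000, 0).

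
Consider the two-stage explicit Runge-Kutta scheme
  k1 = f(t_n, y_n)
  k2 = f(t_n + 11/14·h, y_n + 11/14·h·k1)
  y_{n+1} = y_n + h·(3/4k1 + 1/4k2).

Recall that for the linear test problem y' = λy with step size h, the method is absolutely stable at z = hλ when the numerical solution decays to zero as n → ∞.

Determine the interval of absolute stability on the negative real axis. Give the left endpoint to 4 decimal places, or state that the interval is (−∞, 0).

(-5.0909, 0).

On y'=λy, z=hλ:
  k1=λy_n ⇒ h·k1=z·y_n;  k2=λ(1+11/14z)y_n ⇒ h·k2=z(1+11/14z)y_n
  y_{n+1}/y_n = 1 + 3/4z + 1/4z(1+11/14z) = 1 + z + 11/56z²
  ⇒ R(z) = 1 + z + 11/56z².

Find x<0 with |R(x)|<1.
x=-1.2: |R|=0.0829
R=1: x+11/56x²=0 ⇒ x=−56/11=-5.0909; min R=1−1/(4·11/56)=-0.2727>−1
Confirm numerically:
  x=-3.177: |R|=0.19438 <1
  x=-2.413: |R|=0.26928 <1
  x=-2.240: |R|=0.25440 <1
  x=-5.485: |R|=1.42460 >1
  x=-5.290: |R|=1.20688 >1
Interval (-5.0909, 0).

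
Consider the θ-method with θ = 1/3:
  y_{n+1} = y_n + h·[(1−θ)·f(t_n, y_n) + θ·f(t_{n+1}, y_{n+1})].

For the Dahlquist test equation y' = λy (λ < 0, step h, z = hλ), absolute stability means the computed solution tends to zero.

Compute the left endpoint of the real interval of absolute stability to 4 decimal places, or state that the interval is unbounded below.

left endpoint -6.0000.

Set f=λy, z=hλ:
  y_{n+1} = y_n + z·[2/3·y_n + 1/3·y_{n+1}] ⇒ (1 − 1/3z)y_{n+1} = (1 + 2/3z)y_n
  so R(z) = (1 + 2/3z)/(1 − 1/3z).

Boundary: |R(x)|=1, x<0.
x=-1.24: |R|=0.1226
R=−1: 1+2/3x = −1+1/3x ⇒ -1/3x=2 ⇒ x=2/(-1/3)=-6.0000
Confirm numerically:
  x=-5.274: |R|=0.91226 <1
  x=-4.105: |R|=0.73329 <1
  x=-3.489: |R|=0.61304 <1
  x=-6.527: |R|=1.05532 >1
  x=-6.126: |R|=1.01381 >1
So |R|<1 on (-6.0000, 0).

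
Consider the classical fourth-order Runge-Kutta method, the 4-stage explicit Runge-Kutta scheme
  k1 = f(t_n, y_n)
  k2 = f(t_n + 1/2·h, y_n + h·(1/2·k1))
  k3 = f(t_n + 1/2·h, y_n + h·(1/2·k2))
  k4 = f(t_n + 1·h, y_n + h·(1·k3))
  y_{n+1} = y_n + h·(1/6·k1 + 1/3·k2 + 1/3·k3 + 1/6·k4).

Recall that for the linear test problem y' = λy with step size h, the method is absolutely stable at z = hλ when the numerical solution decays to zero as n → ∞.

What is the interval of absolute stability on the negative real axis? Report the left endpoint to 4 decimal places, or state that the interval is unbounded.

z∈(-2.7853,0).

On y'=λy, z=hλ:
  order 4, 4-stage ⇒ R(z)=1+z+z^2/2+z^3/6+z^4/24
  (e.g. R(-1.51)=0.27284, |R|=0.27284)

Boundary: |R(x)|=1, x<0.
x=-1.51: |R|=0.2728
|R(-2.59)|=0.7433 |R(-2.09)|=0.3675 |R(-1.27)|=0.3034
Bisect:
  x_lo=-3.1003 |R|=1.5884  x_hi=-0.2495 |R|=0.7792
  mid=-1.67485 |R|=0.27255 →hi
  mid=-2.38756 |R|=0.54826 →hi
  mid=-2.74391 |R|=0.93937 →hi
  mid=-2.92208 |R|=1.22660 →lo
  mid=-2.83300 |R|=1.07433 →lo
  mid=-2.78845 |R|=1.00477 →lo
  mid=-2.76618 |R|=0.97156 →hi
  mid=-2.77732 |R|=0.98804 →hi
  ...
  [-2.78532,-2.78515] ⇒ x*=-2.7853
Interval (-2.7853, 0).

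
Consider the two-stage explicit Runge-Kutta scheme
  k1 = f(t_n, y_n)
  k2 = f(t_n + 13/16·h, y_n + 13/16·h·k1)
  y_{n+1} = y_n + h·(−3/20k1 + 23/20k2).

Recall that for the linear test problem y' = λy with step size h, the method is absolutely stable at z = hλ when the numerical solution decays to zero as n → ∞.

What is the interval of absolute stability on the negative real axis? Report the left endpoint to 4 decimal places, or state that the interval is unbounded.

(-1.0702, 0).

Test eqn y'=λy, z=hλ:
  k1=λy_n ⇒ h·k1=z·y_n;  k2=λ(1+13/16z)y_n ⇒ h·k2=z(1+13/16z)y_n
  y_{n+1}/y_n = 1 − 3/20z + 23/20z(1+13/16z) = 1 + z + 299/320z²
  Hence R(z) = 1 + z + 299/320z².

Need |R(x)|<1, x<0.
x=-1.41: |R|=1.4476
R=1: x+299/320x²=0 ⇒ x=−320/299=-1.0702; min R=1−1/(4·299/320)=0.7324>−1
Confirm numerically:
  x=-0.856: |R|=0.82865 <1
  x=-0.663: |R|=0.74772 <1
  x=-0.618: |R|=0.73886 <1
  x=-0.571: |R|=0.73364 <1
  x=-1.600: |R|=1.79200 >1
  x=-1.105: |R|=1.03590 >1
  x=-1.095: |R|=1.02534 >1
Interval (-1.0702, 0).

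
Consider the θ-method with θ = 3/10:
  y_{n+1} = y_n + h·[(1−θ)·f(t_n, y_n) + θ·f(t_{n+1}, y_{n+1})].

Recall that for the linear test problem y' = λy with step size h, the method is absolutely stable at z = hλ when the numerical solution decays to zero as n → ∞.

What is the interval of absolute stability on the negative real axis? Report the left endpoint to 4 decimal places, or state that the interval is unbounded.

Set f=λy, z=hλ:
  y_{n+1} = y_n + z·[7/10·y_n + 3/10·y_{n+1}] ⇒ (1 − 3/10z)y_{n+1} = (1 + 7/10z)y_n
  Hence R(z) = (1 + 7/10z)/(1 − 3/10z).

Solve |R(x)|<1 on ℝ⁻.
x=-0.6: |R|=0.4915
R=−1: 1+7/10x = −1+3/10x ⇒ -2/5x=2 ⇒ x=2/(-2/5)=-5.0000
Confirm numerically:
  x=-4.229: |R|=0.86406 <1
  x=-3.973: |R|=0.81258 <1
  x=-2.870: |R|=0.54218 <1
  x=-2.180: |R|=0.31802 <1
  x=-5.349: |R|=1.05360 >1
  x=-5.168: |R|=1.02635 >1
Stable set (-5.0000, 0).

(-5.0000, 0).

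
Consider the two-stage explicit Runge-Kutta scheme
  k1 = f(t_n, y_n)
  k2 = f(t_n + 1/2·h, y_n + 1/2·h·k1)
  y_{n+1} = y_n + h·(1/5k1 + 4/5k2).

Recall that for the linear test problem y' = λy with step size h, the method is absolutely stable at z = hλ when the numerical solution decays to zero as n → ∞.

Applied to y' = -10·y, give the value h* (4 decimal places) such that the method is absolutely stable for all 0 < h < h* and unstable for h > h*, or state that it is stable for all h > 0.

(-2.5000,0); λ=-10 ⇒ h* = (5/2)/10 = 0.2500.

With y'=λy (z=hλ):
  k1=λy_n ⇒ h·k1=z·y_n;  k2=λ(1+1/2z)y_n ⇒ h·k2=z(1+1/2z)y_n
  y_{n+1}/y_n = 1 + 1/5z + 4/5z(1+1/2z) = 1 + z + 2/5z²
  R(z) = 1 + z + 2/5z².

Find x<0 with |R(x)|<1.
x=-1.4: |R|=0.3840
R=1: x+2/5x²=0 ⇒ x=−5/2=-2.5000; min R=1−1/(4·2/5)=0.3750>−1
Confirm numerically:
  x=-2.007: |R|=0.60422 <1
  x=-1.283: |R|=0.37544 <1
  x=-1.114: |R|=0.38240 <1
  x=-3.021: |R|=1.62958 >1
  x=-2.994: |R|=1.59161 >1
  x=-2.635: |R|=1.14229 >1
Interval (-2.5000, 0).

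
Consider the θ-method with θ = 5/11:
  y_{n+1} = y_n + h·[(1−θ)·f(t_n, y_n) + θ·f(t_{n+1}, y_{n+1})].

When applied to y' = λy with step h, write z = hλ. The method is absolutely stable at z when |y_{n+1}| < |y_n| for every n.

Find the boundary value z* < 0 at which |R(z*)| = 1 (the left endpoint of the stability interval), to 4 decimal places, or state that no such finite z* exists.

left endpoint -22.0000.

With y'=λy (z=hλ):
  y_{n+1} = y_n + z·[6/11·y_n + 5/11·y_{n+1}] ⇒ (1 − 5/11z)y_{n+1} = (1 + 6/11z)y_n
  R(z) = (1 + 6/11z)/(1 − 5/11z).

Boundary: |R(x)|=1, x<0.
x=-1.3: |R|=0.1829
R=−1: 1+6/11x = −1+5/11x ⇒ -1/11x=2 ⇒ x=2/(-1/11)=-22.0000
Confirm numerically:
  x=-14.607: |R|=0.91202 <1
  x=-12.924: |R|=0.87998 <1
  x=-8.928: |R|=0.76506 <1
  x=-22.347: |R|=1.00283 >1
  x=-22.217: |R|=1.00178 >1
  x=-22.040: |R|=1.00033 >1
So |R|<1 on (-22.0000, 0).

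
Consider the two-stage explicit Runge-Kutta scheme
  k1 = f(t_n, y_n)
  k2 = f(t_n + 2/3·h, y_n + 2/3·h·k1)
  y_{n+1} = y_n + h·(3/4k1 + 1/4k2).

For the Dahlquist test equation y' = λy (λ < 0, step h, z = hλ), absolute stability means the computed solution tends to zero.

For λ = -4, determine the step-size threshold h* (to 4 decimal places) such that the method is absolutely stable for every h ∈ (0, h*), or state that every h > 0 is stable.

Test eqn y'=λy, z=hλ:
  k1=λy_n ⇒ h·k1=z·y_n;  k2=λ(1+2/3z)y_n ⇒ h·k2=z(1+2/3z)y_n
  y_{n+1}/y_n = 1 + 3/4z + 1/4z(1+2/3z) = 1 + z + 1/6z²
  ⇒ R(z) = 1 + z + 1/6z².

Find x<0 with |R(x)|<1.
x=-1.39: |R|=0.0680
R=1: x+1/6x²=0 ⇒ x=−6=-6.0000; min R=1−1/(4·1/6)=-0.5000>−1
Confirm numerically:
  x=-5.966: |R|=0.96619 <1
  x=-5.565: |R|=0.59654 <1
  x=-4.828: |R|=0.05693 <1
  x=-3.548: |R|=0.44995 <1
  x=-6.091: |R|=1.09238 >1
  x=-6.088: |R|=1.08929 >1
So |R|<1 on (-6.0000, 0).

(-6.0000,0); λ=-4 ⇒ h* = (6)/4 = 1.5000.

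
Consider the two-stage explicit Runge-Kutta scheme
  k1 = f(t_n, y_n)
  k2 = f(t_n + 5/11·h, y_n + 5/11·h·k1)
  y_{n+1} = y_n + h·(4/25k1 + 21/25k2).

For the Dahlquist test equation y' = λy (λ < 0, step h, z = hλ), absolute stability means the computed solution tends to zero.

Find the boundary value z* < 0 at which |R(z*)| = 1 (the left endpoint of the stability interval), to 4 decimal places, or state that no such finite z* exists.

Test eqn y'=λy, z=hλ:
  k1=λy_n ⇒ h·k1=z·y_n;  k2=λ(1+5/11z)y_n ⇒ h·k2=z(1+5/11z)y_n
  y_{n+1}/y_n = 1 + 4/25z + 21/25z(1+5/11z) = 1 + z + 21/55z²
  Hence R(z) = 1 + z + 21/55z².

Solve |R(x)|<1 on ℝ⁻.
x=-1.48: |R|=0.3563
R=1: x+21/55x²=0 ⇒ x=−55/21=-2.6190; min R=1−1/(4·21/55)=0.3452>−1
Confirm numerically:
  x=-2.481: |R|=0.86923 <1
  x=-2.293: |R|=0.71454 <1
  x=-1.856: |R|=0.45926 <1
  x=-1.395: |R|=0.34803 <1
  x=-2.949: |R|=1.37152 >1
  x=-2.944: |R|=1.36527 >1
  x=-2.686: |R|=1.06866 >1
Interval (-2.6190, 0).

left endpoint -2.6190.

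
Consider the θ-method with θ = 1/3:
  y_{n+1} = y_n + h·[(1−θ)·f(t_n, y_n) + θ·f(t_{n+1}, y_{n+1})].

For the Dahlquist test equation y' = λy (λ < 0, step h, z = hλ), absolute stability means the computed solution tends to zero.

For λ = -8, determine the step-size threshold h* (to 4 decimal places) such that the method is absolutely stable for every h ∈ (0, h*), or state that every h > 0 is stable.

(-6.0000,0); λ=-8 ⇒ h* = (6)/8 = 0.7500.

With y'=λy (z=hλ):
  y_{n+1} = y_n + z·[2/3·y_n + 1/3·y_{n+1}] ⇒ (1 − 1/3z)y_{n+1} = (1 + 2/3z)y_n
  ⇒ R(z) = (1 + 2/3z)/(1 − 1/3z).

Find x<0 with |R(x)|<1.
x=-1.46: |R|=0.0179
R=−1: 1+2/3x = −1+1/3x ⇒ -1/3x=2 ⇒ x=2/(-1/3)=-6.0000
Confirm numerically:
  x=-3.632: |R|=0.64294 <1
  x=-3.445: |R|=0.60357 <1
  x=-2.557: |R|=0.38042 <1
  x=-6.559: |R|=1.05848 >1
  x=-6.504: |R|=1.05303 >1
  x=-6.413: |R|=1.04388 >1
Interval (-6.0000, 0).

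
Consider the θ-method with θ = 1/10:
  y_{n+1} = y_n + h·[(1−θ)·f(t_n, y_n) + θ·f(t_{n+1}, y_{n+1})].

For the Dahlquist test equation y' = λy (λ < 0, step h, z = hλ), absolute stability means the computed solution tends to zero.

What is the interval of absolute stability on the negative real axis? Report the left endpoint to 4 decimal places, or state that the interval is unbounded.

Set f=λy, z=hλ:
  y_{n+1} = y_n + z·[9/10·y_n + 1/10·y_{n+1}] ⇒ (1 − 1/10z)y_{n+1} = (1 + 9/10z)y_n
  ⇒ R(z) = (1 + 9/10z)/(1 − 1/10z).

Find x<0 with |R(x)|<1.
x=-0.68: |R|=0.3633
R=−1: 1+9/10x = −1+1/10x ⇒ -4/5x=2 ⇒ x=2/(-4/5)=-2.5000
Confirm numerically:
  x=-1.812: |R|=0.53403 <1
  x=-1.549: |R|=0.34124 <1
  x=-1.067: |R|=0.03587 <1
  x=-3.082: |R|=1.35591 >1
  x=-2.791: |R|=1.18200 >1
So |R|<1 on (-2.5000, 0).

(-2.5000, 0).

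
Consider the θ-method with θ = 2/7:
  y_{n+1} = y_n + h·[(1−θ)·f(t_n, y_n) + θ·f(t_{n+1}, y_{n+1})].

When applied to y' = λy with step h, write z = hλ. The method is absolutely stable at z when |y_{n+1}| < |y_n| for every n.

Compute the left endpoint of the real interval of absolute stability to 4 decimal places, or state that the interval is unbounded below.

On y'=λy, z=hλ:
  y_{n+1} = y_n + z·[5/7·y_n + 2/7·y_{n+1}] ⇒ (1 − 2/7z)y_{n+1} = (1 + 5/7z)y_n
  R(z) = (1 + 5/7z)/(1 − 2/7z).

Find x<0 with |R(x)|<1.
x=-1.78: |R|=0.1799
R=−1: 1+5/7x = −1+2/7x ⇒ -3/7x=2 ⇒ x=2/(-3/7)=-4.6667
Confirm numerically:
  x=-4.065: |R|=0.88070 <1
  x=-3.767: |R|=0.81430 <1
  x=-2.160: |R|=0.33569 <1
  x=-5.257: |R|=1.10112 >1
  x=-4.819: |R|=1.02747 >1
  x=-4.798: |R|=1.02374 >1
Stable set (-4.6667, 0).

z* = -4.6667.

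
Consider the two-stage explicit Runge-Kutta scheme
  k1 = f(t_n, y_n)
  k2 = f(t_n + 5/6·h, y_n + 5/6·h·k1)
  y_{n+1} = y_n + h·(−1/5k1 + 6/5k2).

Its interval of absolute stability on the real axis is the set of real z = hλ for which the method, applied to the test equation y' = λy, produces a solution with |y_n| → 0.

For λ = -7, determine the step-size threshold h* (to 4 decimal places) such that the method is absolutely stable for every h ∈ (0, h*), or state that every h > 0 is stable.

With y'=λy (z=hλ):
  k1=λy_n ⇒ h·k1=z·y_n;  k2=λ(1+5/6z)y_n ⇒ h·k2=z(1+5/6z)y_n
  y_{n+1}/y_n = 1 − 1/5z + 6/5z(1+5/6z) = 1 + z + z²
  R(z) = 1 + z + z².

Need |R(x)|<1, x<0.
x=-1.45: |R|=1.6525
R=1: x+1x²=0 ⇒ x=−1=-1.0000; min R=1−1/(4·1)=0.7500>−1
Confirm numerically:
  x=-0.813: |R|=0.84797 <1
  x=-0.734: |R|=0.80476 <1
  x=-0.419: |R|=0.75656 <1
  x=-1.512: |R|=1.77414 >1
  x=-1.279: |R|=1.35684 >1
Interval (-1.0000, 0).

(-1.0000,0); λ=-7 ⇒ h* = (1)/7 = 0.1429.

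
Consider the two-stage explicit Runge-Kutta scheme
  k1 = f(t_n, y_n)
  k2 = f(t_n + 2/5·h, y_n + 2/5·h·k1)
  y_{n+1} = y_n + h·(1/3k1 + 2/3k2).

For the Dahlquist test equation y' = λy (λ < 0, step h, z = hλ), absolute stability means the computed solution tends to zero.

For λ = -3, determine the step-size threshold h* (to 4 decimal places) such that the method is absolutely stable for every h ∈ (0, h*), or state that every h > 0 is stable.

On y'=λy, z=hλ:
  k1=λy_n ⇒ h·k1=z·y_n;  k2=λ(1+2/5z)y_n ⇒ h·k2=z(1+2/5z)y_n
  y_{n+1}/y_n = 1 + 1/3z + 2/3z(1+2/5z) = 1 + z + 4/15z²
  so R(z) = 1 + z + 4/15z².

Find x<0 with |R(x)|<1.
x=-0.71: |R|=0.4244
R=1: x+4/15x²=0 ⇒ x=−15/4=-3.7500; min R=1−1/(4·4/15)=0.0625>−1
Confirm numerically:
  x=-3.695: |R|=0.94581 <1
  x=-2.750: |R|=0.26667 <1
  x=-2.726: |R|=0.25562 <1
  x=-1.880: |R|=0.06251 <1
  x=-4.235: |R|=1.54773 >1
  x=-3.880: |R|=1.13451 >1
Stable set (-3.7500, 0).

(-3.7500,0); λ=-3 ⇒ h* = (15/4)/3 = 1.2500.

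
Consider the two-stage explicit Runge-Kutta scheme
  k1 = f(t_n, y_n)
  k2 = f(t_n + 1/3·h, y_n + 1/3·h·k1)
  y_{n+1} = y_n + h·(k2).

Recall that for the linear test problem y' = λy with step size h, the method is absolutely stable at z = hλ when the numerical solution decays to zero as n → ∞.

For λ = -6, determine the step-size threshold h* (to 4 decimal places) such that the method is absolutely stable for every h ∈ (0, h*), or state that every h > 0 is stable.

With y'=λy (z=hλ):
  k1=λy_n ⇒ h·k1=z·y_n;  k2=λ(1+1/3z)y_n ⇒ h·k2=z(1+1/3z)y_n
  y_{n+1}/y_n = 1 + z(1+1/3z) = 1 + z + 1/3z²
  so R(z) = 1 + z + 1/3z².

Find x<0 with |R(x)|<1.
x=-0.68: |R|=0.4741
R=1: x+1/3x²=0 ⇒ x=−3=-3.0000; min R=1−1/(4·1/3)=0.2500>−1
Confirm numerically:
  x=-1.965: |R|=0.32208 <1
  x=-1.346: |R|=0.25791 <1
  x=-1.273: |R|=0.26718 <1
  x=-3.501: |R|=1.58467 >1
  x=-3.125: |R|=1.13021 >1
  x=-3.105: |R|=1.10867 >1
So |R|<1 on (-3.0000, 0).

(-3.0000,0); λ=-6 ⇒ h* = (3)/6 = 0.5000.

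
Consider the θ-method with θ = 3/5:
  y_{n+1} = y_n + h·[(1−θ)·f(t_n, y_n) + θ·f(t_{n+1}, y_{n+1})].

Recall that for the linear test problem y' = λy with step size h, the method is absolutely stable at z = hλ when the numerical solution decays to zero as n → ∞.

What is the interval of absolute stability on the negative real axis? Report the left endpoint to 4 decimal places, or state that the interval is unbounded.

Set f=λy, z=hλ:
  y_{n+1} = y_n + z·[2/5·y_n + 3/5·y_{n+1}] ⇒ (1 − 3/5z)y_{n+1} = (1 + 2/5z)y_n
  ⇒ R(z) = (1 + 2/5z)/(1 − 3/5z).

Need |R(x)|<1, x<0.
x=-0.83: |R|=0.4459
x=-2: |R|=0.0909
x=-10: |R|=0.4286
x=-100: |R|=0.6393
θ=3/5≥1/2 ⇒ |1+2/5x|<|1−3/5x| ∀x<0 ⇒ interval (−∞,0).

unbounded; (−∞, 0).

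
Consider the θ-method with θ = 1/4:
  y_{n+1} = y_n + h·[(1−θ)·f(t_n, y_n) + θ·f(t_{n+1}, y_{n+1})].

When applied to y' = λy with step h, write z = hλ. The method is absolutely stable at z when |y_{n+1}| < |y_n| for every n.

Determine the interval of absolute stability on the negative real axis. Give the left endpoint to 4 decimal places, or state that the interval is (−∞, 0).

(-4.0000, 0).

Test eqn y'=λy, z=hλ:
  y_{n+1} = y_n + z·[3/4·y_n + 1/4·y_{n+1}] ⇒ (1 − 1/4z)y_{n+1} = (1 + 3/4z)y_n
  Hence R(z) = (1 + 3/4z)/(1 − 1/4z).

Find x<0 with |R(x)|<1.
x=-0.61: |R|=0.4707
R=−1: 1+3/4x = −1+1/4x ⇒ -1/2x=2 ⇒ x=2/(-1/2)=-4.0000
Confirm numerically:
  x=-3.961: |R|=0.99020 <1
  x=-2.944: |R|=0.69585 <1
  x=-2.717: |R|=0.61798 <1
  x=-1.828: |R|=0.25463 <1
  x=-4.577: |R|=1.13455 >1
  x=-4.385: |R|=1.09183 >1
  x=-4.028: |R|=1.00698 >1
So |R|<1 on (-4.0000, 0).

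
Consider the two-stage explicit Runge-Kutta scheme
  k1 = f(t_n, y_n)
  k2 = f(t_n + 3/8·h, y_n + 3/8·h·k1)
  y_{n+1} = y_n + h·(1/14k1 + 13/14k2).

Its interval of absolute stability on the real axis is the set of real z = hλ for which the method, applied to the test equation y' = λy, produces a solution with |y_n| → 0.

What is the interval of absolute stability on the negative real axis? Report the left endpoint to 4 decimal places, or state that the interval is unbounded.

Test eqn y'=λy, z=hλ:
  k1=λy_n ⇒ h·k1=z·y_n;  k2=λ(1+3/8z)y_n ⇒ h·k2=z(1+3/8z)y_n
  y_{n+1}/y_n = 1 + 1/14z + 13/14z(1+3/8z) = 1 + z + 39/112z²
  so R(z) = 1 + z + 39/112z².

Need |R(x)|<1, x<0.
x=-1.72: |R|=0.3102
R=1: x+39/112x²=0 ⇒ x=−112/39=-2.8718; min R=1−1/(4·39/112)=0.2821>−1
Confirm numerically:
  x=-2.581: |R|=0.73865 <1
  x=-1.338: |R|=0.28539 <1
  x=-1.272: |R|=0.29141 <1
  x=-3.464: |R|=1.71433 >1
  x=-3.443: |R|=1.68482 >1
  x=-2.956: |R|=1.08667 >1
Stable set (-2.8718, 0).

(-2.8718, 0).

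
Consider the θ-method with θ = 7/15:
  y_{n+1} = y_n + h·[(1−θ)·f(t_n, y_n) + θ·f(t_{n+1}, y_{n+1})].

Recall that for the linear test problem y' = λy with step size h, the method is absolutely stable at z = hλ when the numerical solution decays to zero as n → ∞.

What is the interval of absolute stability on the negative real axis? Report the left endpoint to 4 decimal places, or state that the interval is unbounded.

Test eqn y'=λy, z=hλ:
  y_{n+1} = y_n + z·[8/15·y_n + 7/15·y_{n+1}] ⇒ (1 − 7/15z)y_{n+1} = (1 + 8/15z)y_n
  R(z) = (1 + 8/15z)/(1 − 7/15z).

Solve |R(x)|<1 on ℝ⁻.
x=-1.77: |R|=0.0307
R=−1: 1+8/15x = −1+7/15x ⇒ -1/15x=2 ⇒ x=2/(-1/15)=-30.0000
Confirm numerically:
  x=-29.858: |R|=0.99937 <1
  x=-19.367: |R|=0.92938 <1
  x=-19.366: |R|=0.92937 <1
  x=-12.033: |R|=0.81894 <1
  x=-30.482: |R|=1.00211 >1
  x=-30.344: |R|=1.00151 >1
So |R|<1 on (-30.0000, 0).

(-30.0000, 0).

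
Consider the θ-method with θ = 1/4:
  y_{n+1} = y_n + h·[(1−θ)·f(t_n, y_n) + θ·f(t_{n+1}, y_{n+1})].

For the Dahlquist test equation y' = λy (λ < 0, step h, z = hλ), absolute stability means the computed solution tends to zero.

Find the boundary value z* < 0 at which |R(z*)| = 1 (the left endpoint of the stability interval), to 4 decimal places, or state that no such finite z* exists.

left endpoint -4.0000.

Set f=λy, z=hλ:
  y_{n+1} = y_n + z·[3/4·y_n + 1/4·y_{n+1}] ⇒ (1 − 1/4z)y_{n+1} = (1 + 3/4z)y_n
  ⇒ R(z) = (1 + 3/4z)/(1 − 1/4z).

Need |R(x)|<1, x<0.
x=-0.75: |R|=0.3684
R=−1: 1+3/4x = −1+1/4x ⇒ -1/2x=2 ⇒ x=2/(-1/2)=-4.0000
Confirm numerically:
  x=-3.405: |R|=0.83930 <1
  x=-3.154: |R|=0.76349 <1
  x=-3.088: |R|=0.74266 <1
  x=-2.318: |R|=0.46755 <1
  x=-4.565: |R|=1.13193 >1
  x=-4.034: |R|=1.00846 >1
So |R|<1 on (-4.0000, 0).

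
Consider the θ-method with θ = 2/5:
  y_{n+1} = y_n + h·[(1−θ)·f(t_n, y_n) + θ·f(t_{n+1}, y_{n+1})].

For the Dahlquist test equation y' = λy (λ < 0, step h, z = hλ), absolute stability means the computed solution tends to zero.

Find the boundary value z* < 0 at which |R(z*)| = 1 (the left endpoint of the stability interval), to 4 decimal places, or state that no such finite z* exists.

left endpoint -10.0000.

Test eqn y'=λy, z=hλ:
  y_{n+1} = y_n + z·[3/5·y_n + 2/5·y_{n+1}] ⇒ (1 − 2/5z)y_{n+1} = (1 + 3/5z)y_n
  Hence R(z) = (1 + 3/5z)/(1 − 2/5z).

Solve |R(x)|<1 on ℝ⁻.
x=-0.54: |R|=0.5559
R=−1: 1+3/5x = −1+2/5x ⇒ -1/5x=2 ⇒ x=2/(-1/5)=-10.0000
Confirm numerically:
  x=-7.044: |R|=0.84514 <1
  x=-5.749: |R|=0.74233 <1
  x=-4.608: |R|=0.62071 <1
  x=-10.493: |R|=1.01897 >1
  x=-10.201: |R|=1.00791 >1
Interval (-10.0000, 0).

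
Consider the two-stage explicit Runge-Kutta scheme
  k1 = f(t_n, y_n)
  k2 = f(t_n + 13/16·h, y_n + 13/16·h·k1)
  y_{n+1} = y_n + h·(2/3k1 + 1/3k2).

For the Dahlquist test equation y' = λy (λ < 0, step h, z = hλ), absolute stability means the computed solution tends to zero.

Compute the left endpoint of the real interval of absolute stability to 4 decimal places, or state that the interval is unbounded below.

On y'=λy, z=hλ:
  k1=λy_n ⇒ h·k1=z·y_n;  k2=λ(1+13/16z)y_n ⇒ h·k2=z(1+13/16z)y_n
  y_{n+1}/y_n = 1 + 2/3z + 1/3z(1+13/16z) = 1 + z + 13/48z²
  R(z) = 1 + z + 13/48z².

Solve |R(x)|<1 on ℝ⁻.
x=-1.03: |R|=0.2573
R=1: x+13/48x²=0 ⇒ x=−48/13=-3.6923; min R=1−1/(4·13/48)=0.0769>−1
Confirm numerically:
  x=-3.158: |R|=0.54301 <1
  x=-2.944: |R|=0.40335 <1
  x=-2.498: |R|=0.19200 <1
  x=-4.017: |R|=1.35324 >1
  x=-3.846: |R|=1.16009 >1
Interval (-3.6923, 0).

z* = -3.6923.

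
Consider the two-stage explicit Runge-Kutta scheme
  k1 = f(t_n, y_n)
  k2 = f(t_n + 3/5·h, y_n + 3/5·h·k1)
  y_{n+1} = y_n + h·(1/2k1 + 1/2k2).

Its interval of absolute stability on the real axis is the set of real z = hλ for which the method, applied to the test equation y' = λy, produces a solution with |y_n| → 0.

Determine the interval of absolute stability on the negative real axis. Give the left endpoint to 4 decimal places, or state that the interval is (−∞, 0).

Test eqn y'=λy, z=hλ:
  k1=λy_n ⇒ h·k1=z·y_n;  k2=λ(1+3/5z)y_n ⇒ h·k2=z(1+3/5z)y_n
  y_{n+1}/y_n = 1 + 1/2z + 1/2z(1+3/5z) = 1 + z + 3/10z²
  so R(z) = 1 + z + 3/10z².

Find x<0 with |R(x)|<1.
x=-0.3: |R|=0.7270
R=1: x+3/10x²=0 ⇒ x=−10/3=-3.3333; min R=1−1/(4·3/10)=0.1667>−1
Confirm numerically:
  x=-2.947: |R|=0.65844 <1
  x=-2.841: |R|=0.58038 <1
  x=-2.685: |R|=0.47777 <1
  x=-3.796: |R|=1.52688 >1
  x=-3.644: |R|=1.33962 >1
  x=-3.474: |R|=1.14660 >1
Stable set (-3.3333, 0).

z∈(-3.3333,0).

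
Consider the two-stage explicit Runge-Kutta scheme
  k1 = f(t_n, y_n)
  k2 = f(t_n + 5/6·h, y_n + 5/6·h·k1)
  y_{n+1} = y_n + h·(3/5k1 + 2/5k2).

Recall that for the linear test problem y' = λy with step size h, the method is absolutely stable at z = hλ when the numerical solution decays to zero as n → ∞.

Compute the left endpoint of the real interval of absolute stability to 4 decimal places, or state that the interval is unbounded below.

z* = -3.0000.

Set f=λy, z=hλ:
  k1=λy_n ⇒ h·k1=z·y_n;  k2=λ(1+5/6z)y_n ⇒ h·k2=z(1+5/6z)y_n
  y_{n+1}/y_n = 1 + 3/5z + 2/5z(1+5/6z) = 1 + z + 1/3z²
  so R(z) = 1 + z + 1/3z².

Need |R(x)|<1, x<0.
x=-0.68: |R|=0.4741
R=1: x+1/3x²=0 ⇒ x=−3=-3.0000; min R=1−1/(4·1/3)=0.2500>−1
Confirm numerically:
  x=-2.501: |R|=0.58400 <1
  x=-2.088: |R|=0.36525 <1
  x=-1.394: |R|=0.25375 <1
  x=-3.242: |R|=1.26152 >1
  x=-3.197: |R|=1.20994 >1
Stable set (-3.0000, 0).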